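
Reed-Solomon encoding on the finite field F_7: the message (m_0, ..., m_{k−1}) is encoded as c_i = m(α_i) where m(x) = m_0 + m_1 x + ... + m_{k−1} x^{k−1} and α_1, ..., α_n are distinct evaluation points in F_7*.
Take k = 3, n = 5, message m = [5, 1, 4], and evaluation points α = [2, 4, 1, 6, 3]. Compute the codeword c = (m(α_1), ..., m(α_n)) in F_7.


c = [2, 3, 3, 1, 2]

Message polynomial: m(x) = 5 + 1·x + 4·x^2 (mod 7).
For each evaluation point α_i, compute m(α_i) mod 7:
  α_1 = 2: Horner steps 4 → 2 → 2, so m(2) = 2.
  α_2 = 4: Horner steps 4 → 3 → 3, so m(4) = 3.
  α_3 = 1: Horner steps 4 → 5 → 3, so m(1) = 3.
  α_4 = 6: Horner steps 4 → 4 → 1, so m(6) = 1.
  α_5 = 3: Horner steps 4 → 6 → 2, so m(3) = 2.
Codeword c = [2, 3, 3, 1, 2] ∈ F_7^5.


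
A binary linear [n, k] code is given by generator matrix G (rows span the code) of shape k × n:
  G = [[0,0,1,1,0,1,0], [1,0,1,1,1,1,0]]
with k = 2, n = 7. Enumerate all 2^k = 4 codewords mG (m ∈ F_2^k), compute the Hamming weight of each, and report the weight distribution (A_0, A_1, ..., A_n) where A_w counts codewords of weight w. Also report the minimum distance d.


Weight distribution: A_0 = 1, A_2 = 1, A_3 = 1, A_5 = 1. Minimum distance d = 2.

Enumerate all 2^2 = 4 messages m ∈ F_2^2.
For each, compute codeword c = mG in F_2^7, then tally its weight.
  m = 00 → c = 0000000, weight = 0.
  m = 10 → c = 0011010, weight = 3.
  m = 01 → c = 1011110, weight = 5.
  m = 11 → c = 1000100, weight = 2.
Tally weights:
  weight 0: 1 codewords.
  weight 2: 1 codewords.
  weight 3: 1 codewords.
  weight 5: 1 codewords.
Minimum distance d = smallest w > 0 with A_w > 0 = 2.
Sanity: Σ A_w = 4 = 2^2 = 4 ✓.


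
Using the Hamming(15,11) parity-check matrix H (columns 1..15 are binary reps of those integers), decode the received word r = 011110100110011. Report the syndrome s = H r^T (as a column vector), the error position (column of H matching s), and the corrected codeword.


s = (0, 1, 1, 1)^T, error position = 7, corrected codeword c = 011110000110011

Compute s = H r^T mod 2 one row at a time:
  s_1 = 0 + 0 + 1 + 1 + 0 + 0 + 1 + 1 = 4 ≡ 0 (mod 2).
  s_2 = 1 + 1 + 0 + 1 + 0 + 0 + 1 + 1 = 5 ≡ 1 (mod 2).
  s_3 = 1 + 1 + 0 + 1 + 1 + 1 + 1 + 1 = 7 ≡ 1 (mod 2).
  s_4 = 0 + 1 + 1 + 1 + 0 + 1 + 0 + 1 = 5 ≡ 1 (mod 2).
s = (0, 1, 1, 1)^T — this equals column 7 of H (binary 0111), so error is at position 7.
Correct: flip bit 7 of r = 011110100110011 to get c = 011110000110011.


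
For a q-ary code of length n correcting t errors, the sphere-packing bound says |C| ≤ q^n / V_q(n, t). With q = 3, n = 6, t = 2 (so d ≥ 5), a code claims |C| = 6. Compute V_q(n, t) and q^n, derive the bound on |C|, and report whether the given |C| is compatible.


V_q(n, t) = 73, q^n = 729, Hamming bound = 9, |C| = 6 ≤ bound (satisfied).

Step 1: Compute V_q(n, t) = Σ_{j=0}^2 C(n, j) (q−1)^j.
  j = 0: C(6,0)·(2)^0 = 1·1 = 1.
  j = 1: C(6,1)·(2)^1 = 6·2 = 12.
  j = 2: C(6,2)·(2)^2 = 15·4 = 60.
  V_q(n, t) = 1 + 12 + 60 = 73.
Step 2: q^n = 3^6 = 729.
Step 3: Hamming bound ⌊q^n / V_q(n,t)⌋ = ⌊729/73⌋ = 9.
Step 4: Compare |C| = 6 to 9: satisfied.
The claimed |C| lies below the Hamming bound.


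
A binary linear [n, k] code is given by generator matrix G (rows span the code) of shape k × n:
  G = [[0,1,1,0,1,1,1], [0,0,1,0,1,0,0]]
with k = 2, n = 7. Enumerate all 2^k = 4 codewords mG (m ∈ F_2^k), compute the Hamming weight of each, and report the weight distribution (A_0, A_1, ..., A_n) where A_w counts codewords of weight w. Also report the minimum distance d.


Weight distribution: A_0 = 1, A_2 = 1, A_3 = 1, A_5 = 1. Minimum distance d = 2.

Enumerate all 2^2 = 4 messages m ∈ F_2^2.
For each, compute codeword c = mG in F_2^7, then tally its weight.
  m = 00 → c = 0000000, weight = 0.
  m = 10 → c = 0110111, weight = 5.
  m = 01 → c = 0010100, weight = 2.
  m = 11 → c = 0100011, weight = 3.
Tally weights:
  weight 0: 1 codewords.
  weight 2: 1 codewords.
  weight 3: 1 codewords.
  weight 5: 1 codewords.
Minimum distance d = smallest w > 0 with A_w > 0 = 2.
Sanity: Σ A_w = 4 = 2^2 = 4 ✓.


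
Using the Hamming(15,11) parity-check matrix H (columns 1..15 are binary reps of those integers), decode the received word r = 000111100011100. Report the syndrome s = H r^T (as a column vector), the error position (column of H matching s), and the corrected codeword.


s = (1, 0, 1, 0)^T, error position = 10, corrected codeword c = 000111100111100

Compute s = H r^T mod 2 one row at a time:
  s_1 = 0 + 0 + 0 + 1 + 1 + 1 + 0 + 0 = 3 ≡ 1 (mod 2).
  s_2 = 1 + 1 + 1 + 1 + 1 + 1 + 0 + 0 = 6 ≡ 0 (mod 2).
  s_3 = 0 + 0 + 1 + 1 + 0 + 1 + 0 + 0 = 3 ≡ 1 (mod 2).
  s_4 = 0 + 0 + 1 + 1 + 0 + 1 + 1 + 0 = 4 ≡ 0 (mod 2).
s = (1, 0, 1, 0)^T — this equals column 10 of H (binary 1010), so error is at position 10.
Correct: flip bit 10 of r = 000111100011100 to get c = 000111100111100.


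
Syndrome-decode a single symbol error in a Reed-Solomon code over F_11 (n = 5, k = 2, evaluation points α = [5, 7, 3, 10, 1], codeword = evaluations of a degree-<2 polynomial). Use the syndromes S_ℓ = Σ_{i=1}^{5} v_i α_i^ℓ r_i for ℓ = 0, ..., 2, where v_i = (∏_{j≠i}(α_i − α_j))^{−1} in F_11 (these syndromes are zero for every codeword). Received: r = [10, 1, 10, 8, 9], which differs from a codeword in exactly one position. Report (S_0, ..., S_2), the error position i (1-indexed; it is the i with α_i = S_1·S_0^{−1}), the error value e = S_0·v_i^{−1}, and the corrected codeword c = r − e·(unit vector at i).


S = (7, 2, 10), error at position 1, error magnitude e = 10, c = [0, 1, 10, 8, 9].

Step 1: column multipliers v_i = (∏_{j≠i}(α_i − α_j))^{−1} mod 11.
  i = 1 (α = 5): (5−7)(5−3)(5−10)(5−1) = (−2)·2·(−5)·4 = 80 ≡ 3, so v_1 = 3^{−1} = 4 (mod 11).
  i = 2 (α = 7): (7−5)(7−3)(7−10)(7−1) = 2·4·(−3)·6 = −144 ≡ 10, so v_2 = 10^{−1} = 10 (mod 11).
  i = 3 (α = 3): (3−5)(3−7)(3−10)(3−1) = (−2)·(−4)·(−7)·2 = −112 ≡ 9, so v_3 = 9^{−1} = 5 (mod 11).
  i = 4 (α = 10): (10−5)(10−7)(10−3)(10−1) = 5·3·7·9 = 945 ≡ 10, so v_4 = 10^{−1} = 10 (mod 11).
  i = 5 (α = 1): (1−5)(1−7)(1−3)(1−10) = (−4)·(−6)·(−2)·(−9) = 432 ≡ 3, so v_5 = 3^{−1} = 4 (mod 11).
  v = [4, 10, 5, 10, 4].
Step 2: syndromes of r = [10, 1, 10, 8, 9] (all sums mod 11).
  S_0 = Σ v_i r_i = 4·10 + 10·1 + 5·10 + 10·8 + 4·9 = 216 ≡ 7.
  S_1 = Σ v_i α_i r_i = 4·5·10 + 10·7·1 + 5·3·10 + 10·10·8 + 4·1·9 = 1256 ≡ 2.
  α_i^2 mod 11 = [3, 5, 9, 1, 1].
  S_2 = Σ v_i α_i^2 r_i = 4·3·10 + 10·5·1 + 5·9·10 + 10·1·8 + 4·1·9 = 736 ≡ 10.
  S = (7, 2, 10) ≠ 0, so r is not a codeword (an error is present).
Step 3: locate the error. For a single error e at position i, S_ℓ = v_i·e·α_i^ℓ, so α_err = S_1/S_0.
  S_0^{−1} = 7^{−1} = 8 (mod 11), so α_err = 2·8 = 16 ≡ 5 = α_1. Error position i = 1.
  Consistency check: S_2/S_1 = 10·6 = 60 ≡ 5 = α_err ✓ (single-error assumption holds).
Step 4: error magnitude e = S_0/v_1 = S_0·∏_{j≠1}(α_1 − α_j) = 7·3 = 21 ≡ 10 (mod 11).
Step 5: correct position 1: c_1 = r_1 − e = 10 − 10 ≡ 0 (mod 11). Hence c = [0, 1, 10, 8, 9].
  Check: interpolating c through the α_i gives m(x) = 3 + 6·x (degree < 2) with m(α_i) = c_i for every i, so c is indeed a codeword.


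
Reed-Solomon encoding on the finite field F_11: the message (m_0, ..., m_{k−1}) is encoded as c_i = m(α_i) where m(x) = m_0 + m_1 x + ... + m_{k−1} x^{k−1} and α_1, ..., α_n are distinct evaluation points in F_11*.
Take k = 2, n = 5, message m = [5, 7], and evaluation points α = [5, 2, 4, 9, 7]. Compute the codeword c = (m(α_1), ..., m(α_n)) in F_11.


c = [7, 8, 0, 2, 10]

Message polynomial: m(x) = 5 + 7·x (mod 11).
For each evaluation point α_i, compute m(α_i) mod 11:
  α_1 = 5: Horner steps 7 → 7, so m(5) = 7.
  α_2 = 2: Horner steps 7 → 8, so m(2) = 8.
  α_3 = 4: Horner steps 7 → 0, so m(4) = 0.
  α_4 = 9: Horner steps 7 → 2, so m(9) = 2.
  α_5 = 7: Horner steps 7 → 10, so m(7) = 10.
Codeword c = [7, 8, 0, 2, 10] ∈ F_11^5.


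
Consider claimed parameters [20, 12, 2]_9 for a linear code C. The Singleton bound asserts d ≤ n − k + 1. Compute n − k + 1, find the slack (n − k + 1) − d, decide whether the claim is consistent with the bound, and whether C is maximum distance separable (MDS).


Singleton RHS = n − k + 1 = 9, slack = 7, bound satisfied, not MDS.

Singleton bound: d ≤ n − k + 1.
Here n = 20, k = 12, so n − k + 1 = 9.
Given d = 2, check d ≤ 9: YES.
Slack = (n − k + 1) − d = 7.
The code is NOT MDS (slack = 7 > 0).
Description: the claimed parameters are [20, 12, 2]_9; such a code would be non-MDS.


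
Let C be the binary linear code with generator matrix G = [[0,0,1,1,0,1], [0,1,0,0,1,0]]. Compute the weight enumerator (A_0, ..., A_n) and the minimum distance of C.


Weight distribution: A_0 = 1, A_2 = 1, A_3 = 1, A_5 = 1. Minimum distance d = 2.

Enumerate all 2^2 = 4 messages m ∈ F_2^2.
For each, compute codeword c = mG in F_2^6, then tally its weight.
  m = 00 → c = 000000, weight = 0.
  m = 10 → c = 001101, weight = 3.
  m = 01 → c = 010010, weight = 2.
  m = 11 → c = 011111, weight = 5.
Tally weights:
  weight 0: 1 codewords.
  weight 2: 1 codewords.
  weight 3: 1 codewords.
  weight 5: 1 codewords.
Minimum distance d = smallest w > 0 with A_w > 0 = 2.
Sanity: Σ A_w = 4 = 2^2 = 4 ✓.


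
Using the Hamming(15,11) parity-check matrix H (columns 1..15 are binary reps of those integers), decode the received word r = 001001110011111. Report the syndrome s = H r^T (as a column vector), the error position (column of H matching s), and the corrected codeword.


s = (0, 0, 0, 1)^T, error position = 1, corrected codeword c = 101001110011111

Compute s = H r^T mod 2 one row at a time:
  s_1 = 1 + 0 + 0 + 1 + 1 + 1 + 1 + 1 = 6 ≡ 0 (mod 2).
  s_2 = 0 + 0 + 1 + 1 + 1 + 1 + 1 + 1 = 6 ≡ 0 (mod 2).
  s_3 = 0 + 1 + 1 + 1 + 0 + 1 + 1 + 1 = 6 ≡ 0 (mod 2).
  s_4 = 0 + 1 + 0 + 1 + 0 + 1 + 1 + 1 = 5 ≡ 1 (mod 2).
s = (0, 0, 0, 1)^T — this equals column 1 of H (binary 0001), so error is at position 1.
Correct: flip bit 1 of r = 001001110011111 to get c = 101001110011111.


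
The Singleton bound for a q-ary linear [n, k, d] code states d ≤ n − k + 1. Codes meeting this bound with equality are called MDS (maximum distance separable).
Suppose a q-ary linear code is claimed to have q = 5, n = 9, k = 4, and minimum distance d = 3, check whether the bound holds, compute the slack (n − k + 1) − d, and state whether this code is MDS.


Singleton RHS = n − k + 1 = 6, slack = 3, bound satisfied, not MDS.

Singleton bound: d ≤ n − k + 1.
Here n = 9, k = 4, so n − k + 1 = 6.
Given d = 3, check d ≤ 6: YES.
Slack = (n − k + 1) − d = 3.
The code is NOT MDS (slack = 3 > 0).
Description: the claimed parameters are [9, 4, 3]_5; such a code would be non-MDS.


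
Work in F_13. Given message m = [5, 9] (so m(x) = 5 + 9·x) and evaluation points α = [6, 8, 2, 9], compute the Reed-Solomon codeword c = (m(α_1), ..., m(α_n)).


c = [7, 12, 10, 8]

Message polynomial: m(x) = 5 + 9·x (mod 13).
For each evaluation point α_i, compute m(α_i) mod 13:
  α_1 = 6: Horner steps 9 → 7, so m(6) = 7.
  α_2 = 8: Horner steps 9 → 12, so m(8) = 12.
  α_3 = 2: Horner steps 9 → 10, so m(2) = 10.
  α_4 = 9: Horner steps 9 → 8, so m(9) = 8.
Codeword c = [7, 12, 10, 8] ∈ F_13^4.


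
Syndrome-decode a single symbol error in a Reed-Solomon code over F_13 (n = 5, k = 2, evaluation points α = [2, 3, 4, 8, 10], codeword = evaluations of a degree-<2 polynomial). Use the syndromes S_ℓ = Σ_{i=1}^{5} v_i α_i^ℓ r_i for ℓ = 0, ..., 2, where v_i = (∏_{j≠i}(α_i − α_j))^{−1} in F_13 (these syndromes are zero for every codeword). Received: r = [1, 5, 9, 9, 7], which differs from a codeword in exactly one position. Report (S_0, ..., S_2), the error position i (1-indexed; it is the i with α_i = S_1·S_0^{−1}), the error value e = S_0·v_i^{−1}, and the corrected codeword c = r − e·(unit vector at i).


S = (7, 4, 6), error at position 4, error magnitude e = 10, c = [1, 5, 9, 12, 7].

Step 1: column multipliers v_i = (∏_{j≠i}(α_i − α_j))^{−1} mod 13.
  i = 1 (α = 2): (2−3)(2−4)(2−8)(2−10) = (−1)·(−2)·(−6)·(−8) = 96 ≡ 5, so v_1 = 5^{−1} = 8 (mod 13).
  i = 2 (α = 3): (3−2)(3−4)(3−8)(3−10) = 1·(−1)·(−5)·(−7) = −35 ≡ 4, so v_2 = 4^{−1} = 10 (mod 13).
  i = 3 (α = 4): (4−2)(4−3)(4−8)(4−10) = 2·1·(−4)·(−6) = 48 ≡ 9, so v_3 = 9^{−1} = 3 (mod 13).
  i = 4 (α = 8): (8−2)(8−3)(8−4)(8−10) = 6·5·4·(−2) = −240 ≡ 7, so v_4 = 7^{−1} = 2 (mod 13).
  i = 5 (α = 10): (10−2)(10−3)(10−4)(10−8) = 8·7·6·2 = 672 ≡ 9, so v_5 = 9^{−1} = 3 (mod 13).
  v = [8, 10, 3, 2, 3].
Step 2: syndromes of r = [1, 5, 9, 9, 7] (all sums mod 13).
  S_0 = Σ v_i r_i = 8·1 + 10·5 + 3·9 + 2·9 + 3·7 = 124 ≡ 7.
  S_1 = Σ v_i α_i r_i = 8·2·1 + 10·3·5 + 3·4·9 + 2·8·9 + 3·10·7 = 628 ≡ 4.
  α_i^2 mod 13 = [4, 9, 3, 12, 9].
  S_2 = Σ v_i α_i^2 r_i = 8·4·1 + 10·9·5 + 3·3·9 + 2·12·9 + 3·9·7 = 968 ≡ 6.
  S = (7, 4, 6) ≠ 0, so r is not a codeword (an error is present).
Step 3: locate the error. For a single error e at position i, S_ℓ = v_i·e·α_i^ℓ, so α_err = S_1/S_0.
  S_0^{−1} = 7^{−1} = 2 (mod 13), so α_err = 4·2 = 8 ≡ 8 = α_4. Error position i = 4.
  Consistency check: S_2/S_1 = 6·10 = 60 ≡ 8 = α_err ✓ (single-error assumption holds).
Step 4: error magnitude e = S_0/v_4 = S_0·∏_{j≠4}(α_4 − α_j) = 7·7 = 49 ≡ 10 (mod 13).
Step 5: correct position 4: c_4 = r_4 − e = 9 − 10 ≡ 12 (mod 13). Hence c = [1, 5, 9, 12, 7].
  Check: interpolating c through the α_i gives m(x) = 6 + 4·x (degree < 2) with m(α_i) = c_i for every i, so c is indeed a codeword.


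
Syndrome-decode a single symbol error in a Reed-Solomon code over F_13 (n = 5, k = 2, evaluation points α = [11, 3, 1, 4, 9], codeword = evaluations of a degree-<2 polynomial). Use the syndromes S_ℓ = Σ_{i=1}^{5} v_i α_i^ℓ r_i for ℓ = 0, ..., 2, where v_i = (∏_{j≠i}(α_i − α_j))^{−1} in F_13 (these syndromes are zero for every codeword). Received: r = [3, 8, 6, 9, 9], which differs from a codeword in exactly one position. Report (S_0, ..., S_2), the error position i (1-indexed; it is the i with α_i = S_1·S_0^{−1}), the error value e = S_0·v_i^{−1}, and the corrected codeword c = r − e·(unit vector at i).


S = (8, 7, 11), error at position 5, error magnitude e = 8, c = [3, 8, 6, 9, 1].

Step 1: column multipliers v_i = (∏_{j≠i}(α_i − α_j))^{−1} mod 13.
  i = 1 (α = 11): (11−3)(11−1)(11−4)(11−9) = 8·10·7·2 = 1120 ≡ 2, so v_1 = 2^{−1} = 7 (mod 13).
  i = 2 (α = 3): (3−11)(3−1)(3−4)(3−9) = (−8)·2·(−1)·(−6) = −96 ≡ 8, so v_2 = 8^{−1} = 5 (mod 13).
  i = 3 (α = 1): (1−11)(1−3)(1−4)(1−9) = (−10)·(−2)·(−3)·(−8) = 480 ≡ 12, so v_3 = 12^{−1} = 12 (mod 13).
  i = 4 (α = 4): (4−11)(4−3)(4−1)(4−9) = (−7)·1·3·(−5) = 105 ≡ 1, so v_4 = 1^{−1} = 1 (mod 13).
  i = 5 (α = 9): (9−11)(9−3)(9−1)(9−4) = (−2)·6·8·5 = −480 ≡ 1, so v_5 = 1^{−1} = 1 (mod 13).
  v = [7, 5, 12, 1, 1].
Step 2: syndromes of r = [3, 8, 6, 9, 9] (all sums mod 13).
  S_0 = Σ v_i r_i = 7·3 + 5·8 + 12·6 + 1·9 + 1·9 = 151 ≡ 8.
  S_1 = Σ v_i α_i r_i = 7·11·3 + 5·3·8 + 12·1·6 + 1·4·9 + 1·9·9 = 540 ≡ 7.
  α_i^2 mod 13 = [4, 9, 1, 3, 3].
  S_2 = Σ v_i α_i^2 r_i = 7·4·3 + 5·9·8 + 12·1·6 + 1·3·9 + 1·3·9 = 570 ≡ 11.
  S = (8, 7, 11) ≠ 0, so r is not a codeword (an error is present).
Step 3: locate the error. For a single error e at position i, S_ℓ = v_i·e·α_i^ℓ, so α_err = S_1/S_0.
  S_0^{−1} = 8^{−1} = 5 (mod 13), so α_err = 7·5 = 35 ≡ 9 = α_5. Error position i = 5.
  Consistency check: S_2/S_1 = 11·2 = 22 ≡ 9 = α_err ✓ (single-error assumption holds).
Step 4: error magnitude e = S_0/v_5 = S_0·∏_{j≠5}(α_5 − α_j) = 8·1 = 8 ≡ 8 (mod 13).
Step 5: correct position 5: c_5 = r_5 − e = 9 − 8 ≡ 1 (mod 13). Hence c = [3, 8, 6, 9, 1].
  Check: interpolating c through the α_i gives m(x) = 5 + 1·x (degree < 2) with m(α_i) = c_i for every i, so c is indeed a codeword.


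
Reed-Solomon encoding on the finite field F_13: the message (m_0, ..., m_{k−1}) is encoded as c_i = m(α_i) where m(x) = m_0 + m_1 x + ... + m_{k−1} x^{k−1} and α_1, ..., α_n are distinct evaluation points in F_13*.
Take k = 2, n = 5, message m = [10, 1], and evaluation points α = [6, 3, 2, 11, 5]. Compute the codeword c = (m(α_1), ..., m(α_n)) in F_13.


c = [3, 0, 12, 8, 2]

Message polynomial: m(x) = 10 + 1·x (mod 13).
For each evaluation point α_i, compute m(α_i) mod 13:
  α_1 = 6: Horner steps 1 → 3, so m(6) = 3.
  α_2 = 3: Horner steps 1 → 0, so m(3) = 0.
  α_3 = 2: Horner steps 1 → 12, so m(2) = 12.
  α_4 = 11: Horner steps 1 → 8, so m(11) = 8.
  α_5 = 5: Horner steps 1 → 2, so m(5) = 2.
Codeword c = [3, 0, 12, 8, 2] ∈ F_13^5.


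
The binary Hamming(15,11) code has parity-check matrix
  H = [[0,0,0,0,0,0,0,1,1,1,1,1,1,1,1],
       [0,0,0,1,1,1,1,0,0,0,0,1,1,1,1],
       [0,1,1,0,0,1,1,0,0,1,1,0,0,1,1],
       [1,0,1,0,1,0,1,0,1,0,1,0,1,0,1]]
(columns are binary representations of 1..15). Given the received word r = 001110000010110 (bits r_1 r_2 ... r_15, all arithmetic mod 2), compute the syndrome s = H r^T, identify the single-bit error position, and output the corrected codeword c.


s = (1, 0, 1, 0)^T, error position = 10, corrected codeword c = 001110000110110

Compute s = H r^T mod 2 one row at a time:
  s_1 = 0 + 0 + 0 + 1 + 0 + 1 + 1 + 0 = 3 ≡ 1 (mod 2).
  s_2 = 1 + 1 + 0 + 0 + 0 + 1 + 1 + 0 = 4 ≡ 0 (mod 2).
  s_3 = 0 + 1 + 0 + 0 + 0 + 1 + 1 + 0 = 3 ≡ 1 (mod 2).
  s_4 = 0 + 1 + 1 + 0 + 0 + 1 + 1 + 0 = 4 ≡ 0 (mod 2).
s = (1, 0, 1, 0)^T — this equals column 10 of H (binary 1010), so error is at position 10.
Correct: flip bit 10 of r = 001110000010110 to get c = 001110000110110.


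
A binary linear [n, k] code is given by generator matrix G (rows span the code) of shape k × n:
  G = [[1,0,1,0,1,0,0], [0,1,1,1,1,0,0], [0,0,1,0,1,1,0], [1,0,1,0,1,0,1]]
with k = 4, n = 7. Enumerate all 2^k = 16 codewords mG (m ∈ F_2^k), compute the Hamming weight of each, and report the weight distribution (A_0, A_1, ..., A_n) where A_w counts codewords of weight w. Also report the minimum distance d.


Weight distribution: A_0 = 1, A_1 = 1, A_2 = 1, A_3 = 5, A_4 = 5, A_5 = 1, A_6 = 1, A_7 = 1. Minimum distance d = 1.

Enumerate all 2^4 = 16 messages m ∈ F_2^4.
For each, compute codeword c = mG in F_2^7, then tally its weight.
  m = 0000 → c = 0000000, weight = 0.
  m = 1000 → c = 1010100, weight = 3.
  m = 0100 → c = 0111100, weight = 4.
  m = 1100 → c = 1101000, weight = 3.
  m = 0010 → c = 0010110, weight = 3.
  m = 1010 → c = 1000010, weight = 2.
  m = 0110 → c = 0101010, weight = 3.
  m = 1110 → c = 1111110, weight = 6.
  m = 0001 → c = 1010101, weight = 4.
  m = 1001 → c = 0000001, weight = 1.
  m = 0101 → c = 1101001, weight = 4.
  m = 1101 → c = 0111101, weight = 5.
  m = 0011 → c = 1000011, weight = 3.
  m = 1011 → c = 0010111, weight = 4.
  m = 0111 → c = 1111111, weight = 7.
  m = 1111 → c = 0101011, weight = 4.
Tally weights:
  weight 0: 1 codewords.
  weight 1: 1 codewords.
  weight 2: 1 codewords.
  weight 3: 5 codewords.
  weight 4: 5 codewords.
  weight 5: 1 codewords.
  weight 6: 1 codewords.
  weight 7: 1 codewords.
Minimum distance d = smallest w > 0 with A_w > 0 = 1.
Sanity: Σ A_w = 16 = 2^4 = 16 ✓.


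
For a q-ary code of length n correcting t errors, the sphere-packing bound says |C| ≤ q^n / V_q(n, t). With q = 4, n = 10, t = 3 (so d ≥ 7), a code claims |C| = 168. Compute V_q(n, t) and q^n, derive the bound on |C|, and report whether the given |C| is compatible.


V_q(n, t) = 3676, q^n = 1048576, Hamming bound = 285, |C| = 168 ≤ bound (satisfied).

Step 1: Compute V_q(n, t) = Σ_{j=0}^3 C(n, j) (q−1)^j.
  j = 0: C(10,0)·(3)^0 = 1·1 = 1.
  j = 1: C(10,1)·(3)^1 = 10·3 = 30.
  j = 2: C(10,2)·(3)^2 = 45·9 = 405.
  j = 3: C(10,3)·(3)^3 = 120·27 = 3240.
  V_q(n, t) = 1 + 30 + 405 + 3240 = 3676.
Step 2: q^n = 4^10 = 1048576.
Step 3: Hamming bound ⌊q^n / V_q(n,t)⌋ = ⌊1048576/3676⌋ = 285.
Step 4: Compare |C| = 168 to 285: satisfied.
The claimed |C| lies below the Hamming bound.


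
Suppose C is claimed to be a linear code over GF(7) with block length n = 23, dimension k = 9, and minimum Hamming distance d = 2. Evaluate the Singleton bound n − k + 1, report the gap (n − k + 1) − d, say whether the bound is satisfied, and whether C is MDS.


Singleton RHS = n − k + 1 = 15, slack = 13, bound satisfied, not MDS.

Singleton bound: d ≤ n − k + 1.
Here n = 23, k = 9, so n − k + 1 = 15.
Given d = 2, check d ≤ 15: YES.
Slack = (n − k + 1) − d = 13.
The code is NOT MDS (slack = 13 > 0).
Description: the claimed parameters are [23, 9, 2]_7; such a code would be non-MDS.


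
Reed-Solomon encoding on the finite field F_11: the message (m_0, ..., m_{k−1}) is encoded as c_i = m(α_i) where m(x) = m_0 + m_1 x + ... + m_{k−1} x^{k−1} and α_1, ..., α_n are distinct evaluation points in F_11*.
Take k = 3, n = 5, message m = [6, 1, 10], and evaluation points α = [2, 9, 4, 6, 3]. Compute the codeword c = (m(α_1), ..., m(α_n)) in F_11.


c = [4, 0, 5, 9, 0]

Message polynomial: m(x) = 6 + 1·x + 10·x^2 (mod 11).
For each evaluation point α_i, compute m(α_i) mod 11:
  α_1 = 2: Horner steps 10 → 10 → 4, so m(2) = 4.
  α_2 = 9: Horner steps 10 → 3 → 0, so m(9) = 0.
  α_3 = 4: Horner steps 10 → 8 → 5, so m(4) = 5.
  α_4 = 6: Horner steps 10 → 6 → 9, so m(6) = 9.
  α_5 = 3: Horner steps 10 → 9 → 0, so m(3) = 0.
Codeword c = [4, 0, 5, 9, 0] ∈ F_11^5.


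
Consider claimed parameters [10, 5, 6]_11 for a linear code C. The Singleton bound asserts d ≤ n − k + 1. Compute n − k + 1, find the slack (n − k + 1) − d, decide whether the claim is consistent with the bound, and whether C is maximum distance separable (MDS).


Singleton RHS = n − k + 1 = 6, slack = 0, bound satisfied, MDS.

Singleton bound: d ≤ n − k + 1.
Here n = 10, k = 5, so n − k + 1 = 6.
Given d = 6, check d ≤ 6: YES.
Slack = (n − k + 1) − d = 0.
The code is MDS (slack = 0).
Description: the claimed parameters are [10, 5, 6]_11; such a code would be MDS (meets Singleton bound).


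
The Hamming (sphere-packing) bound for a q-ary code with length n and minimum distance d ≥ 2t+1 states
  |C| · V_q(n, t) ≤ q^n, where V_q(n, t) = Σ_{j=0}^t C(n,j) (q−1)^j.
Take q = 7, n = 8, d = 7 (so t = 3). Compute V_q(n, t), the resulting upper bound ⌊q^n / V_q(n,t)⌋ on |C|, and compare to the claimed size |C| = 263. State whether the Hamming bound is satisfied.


V_q(n, t) = 13153, q^n = 5764801, Hamming bound = 438, |C| = 263 ≤ bound (satisfied).

Step 1: Compute V_q(n, t) = Σ_{j=0}^3 C(n, j) (q−1)^j.
  j = 0: C(8,0)·(6)^0 = 1·1 = 1.
  j = 1: C(8,1)·(6)^1 = 8·6 = 48.
  j = 2: C(8,2)·(6)^2 = 28·36 = 1008.
  j = 3: C(8,3)·(6)^3 = 56·216 = 12096.
  V_q(n, t) = 1 + 48 + 1008 + 12096 = 13153.
Step 2: q^n = 7^8 = 5764801.
Step 3: Hamming bound ⌊q^n / V_q(n,t)⌋ = ⌊5764801/13153⌋ = 438.
Step 4: Compare |C| = 263 to 438: satisfied.
The claimed |C| lies below the Hamming bound.


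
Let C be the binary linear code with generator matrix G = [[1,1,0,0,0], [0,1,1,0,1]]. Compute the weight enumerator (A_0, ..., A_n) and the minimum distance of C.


Weight distribution: A_0 = 1, A_2 = 1, A_3 = 2. Minimum distance d = 2.

Enumerate all 2^2 = 4 messages m ∈ F_2^2.
For each, compute codeword c = mG in F_2^5, then tally its weight.
  m = 00 → c = 00000, weight = 0.
  m = 10 → c = 11000, weight = 2.
  m = 01 → c = 01101, weight = 3.
  m = 11 → c = 10101, weight = 3.
Tally weights:
  weight 0: 1 codewords.
  weight 2: 1 codewords.
  weight 3: 2 codewords.
Minimum distance d = smallest w > 0 with A_w > 0 = 2.
Sanity: Σ A_w = 4 = 2^2 = 4 ✓.


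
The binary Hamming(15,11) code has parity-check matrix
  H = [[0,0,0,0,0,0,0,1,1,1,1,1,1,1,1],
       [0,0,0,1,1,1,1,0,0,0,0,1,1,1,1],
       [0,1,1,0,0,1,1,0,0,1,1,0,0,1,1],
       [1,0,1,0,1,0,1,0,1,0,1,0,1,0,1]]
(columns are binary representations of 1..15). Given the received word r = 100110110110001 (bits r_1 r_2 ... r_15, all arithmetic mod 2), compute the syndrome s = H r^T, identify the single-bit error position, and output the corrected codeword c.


s = (0, 0, 0, 1)^T, error position = 1, corrected codeword c = 000110110110001

Compute s = H r^T mod 2 one row at a time:
  s_1 = 1 + 0 + 1 + 1 + 0 + 0 + 0 + 1 = 4 ≡ 0 (mod 2).
  s_2 = 1 + 1 + 0 + 1 + 0 + 0 + 0 + 1 = 4 ≡ 0 (mod 2).
  s_3 = 0 + 0 + 0 + 1 + 1 + 1 + 0 + 1 = 4 ≡ 0 (mod 2).
  s_4 = 1 + 0 + 1 + 1 + 0 + 1 + 0 + 1 = 5 ≡ 1 (mod 2).
s = (0, 0, 0, 1)^T — this equals column 1 of H (binary 0001), so error is at position 1.
Correct: flip bit 1 of r = 100110110110001 to get c = 000110110110001.


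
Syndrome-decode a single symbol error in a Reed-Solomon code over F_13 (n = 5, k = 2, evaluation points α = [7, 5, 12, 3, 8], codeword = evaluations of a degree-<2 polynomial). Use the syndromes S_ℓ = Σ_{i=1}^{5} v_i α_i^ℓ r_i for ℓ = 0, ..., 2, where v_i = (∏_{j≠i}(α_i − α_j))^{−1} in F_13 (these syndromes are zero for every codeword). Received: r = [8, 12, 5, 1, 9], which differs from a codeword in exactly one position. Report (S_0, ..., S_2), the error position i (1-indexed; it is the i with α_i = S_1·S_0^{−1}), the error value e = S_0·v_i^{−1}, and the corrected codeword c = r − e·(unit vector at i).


S = (11, 12, 6), error at position 1, error magnitude e = 11, c = [10, 12, 5, 1, 9].

Step 1: column multipliers v_i = (∏_{j≠i}(α_i − α_j))^{−1} mod 13.
  i = 1 (α = 7): (7−5)(7−12)(7−3)(7−8) = 2·(−5)·4·(−1) = 40 ≡ 1, so v_1 = 1^{−1} = 1 (mod 13).
  i = 2 (α = 5): (5−7)(5−12)(5−3)(5−8) = (−2)·(−7)·2·(−3) = −84 ≡ 7, so v_2 = 7^{−1} = 2 (mod 13).
  i = 3 (α = 12): (12−7)(12−5)(12−3)(12−8) = 5·7·9·4 = 1260 ≡ 12, so v_3 = 12^{−1} = 12 (mod 13).
  i = 4 (α = 3): (3−7)(3−5)(3−12)(3−8) = (−4)·(−2)·(−9)·(−5) = 360 ≡ 9, so v_4 = 9^{−1} = 3 (mod 13).
  i = 5 (α = 8): (8−7)(8−5)(8−12)(8−3) = 1·3·(−4)·5 = −60 ≡ 5, so v_5 = 5^{−1} = 8 (mod 13).
  v = [1, 2, 12, 3, 8].
Step 2: syndromes of r = [8, 12, 5, 1, 9] (all sums mod 13).
  S_0 = Σ v_i r_i = 1·8 + 2·12 + 12·5 + 3·1 + 8·9 = 167 ≡ 11.
  S_1 = Σ v_i α_i r_i = 1·7·8 + 2·5·12 + 12·12·5 + 3·3·1 + 8·8·9 = 1481 ≡ 12.
  α_i^2 mod 13 = [10, 12, 1, 9, 12].
  S_2 = Σ v_i α_i^2 r_i = 1·10·8 + 2·12·12 + 12·1·5 + 3·9·1 + 8·12·9 = 1319 ≡ 6.
  S = (11, 12, 6) ≠ 0, so r is not a codeword (an error is present).
Step 3: locate the error. For a single error e at position i, S_ℓ = v_i·e·α_i^ℓ, so α_err = S_1/S_0.
  S_0^{−1} = 11^{−1} = 6 (mod 13), so α_err = 12·6 = 72 ≡ 7 = α_1. Error position i = 1.
  Consistency check: S_2/S_1 = 6·12 = 72 ≡ 7 = α_err ✓ (single-error assumption holds).
Step 4: error magnitude e = S_0/v_1 = S_0·∏_{j≠1}(α_1 − α_j) = 11·1 = 11 ≡ 11 (mod 13).
Step 5: correct position 1: c_1 = r_1 − e = 8 − 11 ≡ 10 (mod 13). Hence c = [10, 12, 5, 1, 9].
  Check: interpolating c through the α_i gives m(x) = 4 + 12·x (degree < 2) with m(α_i) = c_i for every i, so c is indeed a codeword.


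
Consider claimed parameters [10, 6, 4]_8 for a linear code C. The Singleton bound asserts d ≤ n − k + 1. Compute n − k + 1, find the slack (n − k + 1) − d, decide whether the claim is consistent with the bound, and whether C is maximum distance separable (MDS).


Singleton RHS = n − k + 1 = 5, slack = 1, bound satisfied, not MDS.

Singleton bound: d ≤ n − k + 1.
Here n = 10, k = 6, so n − k + 1 = 5.
Given d = 4, check d ≤ 5: YES.
Slack = (n − k + 1) − d = 1.
The code is NOT MDS (slack = 1 > 0).
Description: the claimed parameters are [10, 6, 4]_8; such a code would be non-MDS.


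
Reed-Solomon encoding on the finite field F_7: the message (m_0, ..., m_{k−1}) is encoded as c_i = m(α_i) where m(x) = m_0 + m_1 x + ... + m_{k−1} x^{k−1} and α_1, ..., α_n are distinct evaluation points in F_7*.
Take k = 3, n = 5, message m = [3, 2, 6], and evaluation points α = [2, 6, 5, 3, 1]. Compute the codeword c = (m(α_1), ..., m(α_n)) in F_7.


c = [3, 0, 2, 0, 4]

Message polynomial: m(x) = 3 + 2·x + 6·x^2 (mod 7).
For each evaluation point α_i, compute m(α_i) mod 7:
  α_1 = 2: Horner steps 6 → 0 → 3, so m(2) = 3.
  α_2 = 6: Horner steps 6 → 3 → 0, so m(6) = 0.
  α_3 = 5: Horner steps 6 → 4 → 2, so m(5) = 2.
  α_4 = 3: Horner steps 6 → 6 → 0, so m(3) = 0.
  α_5 = 1: Horner steps 6 → 1 → 4, so m(1) = 4.
Codeword c = [3, 0, 2, 0, 4] ∈ F_7^5.


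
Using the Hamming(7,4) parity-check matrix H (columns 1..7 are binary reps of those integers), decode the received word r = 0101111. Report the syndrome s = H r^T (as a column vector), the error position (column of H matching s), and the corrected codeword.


s = (0, 1, 0)^T, error position = 2, corrected codeword c = 0001111

Compute s = H r^T mod 2 one row at a time:
  s_1 = 1 + 1 + 1 + 1 = 4 ≡ 0 (mod 2).
  s_2 = 1 + 0 + 1 + 1 = 3 ≡ 1 (mod 2).
  s_3 = 0 + 0 + 1 + 1 = 2 ≡ 0 (mod 2).
s = (0, 1, 0)^T — this equals column 2 of H (binary 010), so error is at position 2.
Correct: flip bit 2 of r = 0101111 to get c = 0001111.


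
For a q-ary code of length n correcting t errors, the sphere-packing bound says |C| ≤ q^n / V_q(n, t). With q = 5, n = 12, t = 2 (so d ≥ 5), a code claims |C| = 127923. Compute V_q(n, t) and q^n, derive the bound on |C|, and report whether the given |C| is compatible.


V_q(n, t) = 1105, q^n = 244140625, Hamming bound = 220941, |C| = 127923 ≤ bound (satisfied).

Step 1: Compute V_q(n, t) = Σ_{j=0}^2 C(n, j) (q−1)^j.
  j = 0: C(12,0)·(4)^0 = 1·1 = 1.
  j = 1: C(12,1)·(4)^1 = 12·4 = 48.
  j = 2: C(12,2)·(4)^2 = 66·16 = 1056.
  V_q(n, t) = 1 + 48 + 1056 = 1105.
Step 2: q^n = 5^12 = 244140625.
Step 3: Hamming bound ⌊q^n / V_q(n,t)⌋ = ⌊244140625/1105⌋ = 220941.
Step 4: Compare |C| = 127923 to 220941: satisfied.
The claimed |C| lies below the Hamming bound.


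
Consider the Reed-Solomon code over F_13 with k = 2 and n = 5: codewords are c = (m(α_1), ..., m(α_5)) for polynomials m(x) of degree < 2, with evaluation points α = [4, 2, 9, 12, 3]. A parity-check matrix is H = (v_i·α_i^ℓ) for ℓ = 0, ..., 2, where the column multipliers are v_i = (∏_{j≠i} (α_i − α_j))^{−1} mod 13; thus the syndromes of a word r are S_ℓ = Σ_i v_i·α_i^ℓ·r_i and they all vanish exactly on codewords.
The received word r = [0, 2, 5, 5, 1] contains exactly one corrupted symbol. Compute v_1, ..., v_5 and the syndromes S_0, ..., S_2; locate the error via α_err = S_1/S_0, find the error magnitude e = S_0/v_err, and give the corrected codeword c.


S = (7, 11, 8), error at position 3, error magnitude e = 10, c = [0, 2, 8, 5, 1].

Step 1: column multipliers v_i = (∏_{j≠i}(α_i − α_j))^{−1} mod 13.
  i = 1 (α = 4): (4−2)(4−9)(4−12)(4−3) = 2·(−5)·(−8)·1 = 80 ≡ 2, so v_1 = 2^{−1} = 7 (mod 13).
  i = 2 (α = 2): (2−4)(2−9)(2−12)(2−3) = (−2)·(−7)·(−10)·(−1) = 140 ≡ 10, so v_2 = 10^{−1} = 4 (mod 13).
  i = 3 (α = 9): (9−4)(9−2)(9−12)(9−3) = 5·7·(−3)·6 = −630 ≡ 7, so v_3 = 7^{−1} = 2 (mod 13).
  i = 4 (α = 12): (12−4)(12−2)(12−9)(12−3) = 8·10·3·9 = 2160 ≡ 2, so v_4 = 2^{−1} = 7 (mod 13).
  i = 5 (α = 3): (3−4)(3−2)(3−9)(3−12) = (−1)·1·(−6)·(−9) = −54 ≡ 11, so v_5 = 11^{−1} = 6 (mod 13).
  v = [7, 4, 2, 7, 6].
Step 2: syndromes of r = [0, 2, 5, 5, 1] (all sums mod 13).
  S_0 = Σ v_i r_i = 7·0 + 4·2 + 2·5 + 7·5 + 6·1 = 59 ≡ 7.
  S_1 = Σ v_i α_i r_i = 7·4·0 + 4·2·2 + 2·9·5 + 7·12·5 + 6·3·1 = 544 ≡ 11.
  α_i^2 mod 13 = [3, 4, 3, 1, 9].
  S_2 = Σ v_i α_i^2 r_i = 7·3·0 + 4·4·2 + 2·3·5 + 7·1·5 + 6·9·1 = 151 ≡ 8.
  S = (7, 11, 8) ≠ 0, so r is not a codeword (an error is present).
Step 3: locate the error. For a single error e at position i, S_ℓ = v_i·e·α_i^ℓ, so α_err = S_1/S_0.
  S_0^{−1} = 7^{−1} = 2 (mod 13), so α_err = 11·2 = 22 ≡ 9 = α_3. Error position i = 3.
  Consistency check: S_2/S_1 = 8·6 = 48 ≡ 9 = α_err ✓ (single-error assumption holds).
Step 4: error magnitude e = S_0/v_3 = S_0·∏_{j≠3}(α_3 − α_j) = 7·7 = 49 ≡ 10 (mod 13).
Step 5: correct position 3: c_3 = r_3 − e = 5 − 10 ≡ 8 (mod 13). Hence c = [0, 2, 8, 5, 1].
  Check: interpolating c through the α_i gives m(x) = 4 + 12·x (degree < 2) with m(α_i) = c_i for every i, so c is indeed a codeword.


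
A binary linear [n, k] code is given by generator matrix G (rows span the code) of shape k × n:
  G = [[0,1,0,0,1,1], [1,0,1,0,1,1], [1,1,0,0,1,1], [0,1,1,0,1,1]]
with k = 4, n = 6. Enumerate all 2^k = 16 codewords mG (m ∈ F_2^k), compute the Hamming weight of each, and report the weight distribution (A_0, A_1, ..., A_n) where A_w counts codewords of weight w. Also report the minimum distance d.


Weight distribution: A_0 = 1, A_1 = 3, A_2 = 4, A_3 = 4, A_4 = 3, A_5 = 1. Minimum distance d = 1.

Enumerate all 2^4 = 16 messages m ∈ F_2^4.
For each, compute codeword c = mG in F_2^6, then tally its weight.
  m = 0000 → c = 000000, weight = 0.
  m = 1000 → c = 010011, weight = 3.
  m = 0100 → c = 101011, weight = 4.
  m = 1100 → c = 111000, weight = 3.
  m = 0010 → c = 110011, weight = 4.
  m = 1010 → c = 100000, weight = 1.
  m = 0110 → c = 011000, weight = 2.
  m = 1110 → c = 001011, weight = 3.
  m = 0001 → c = 011011, weight = 4.
  m = 1001 → c = 001000, weight = 1.
  m = 0101 → c = 110000, weight = 2.
  m = 1101 → c = 100011, weight = 3.
  m = 0011 → c = 101000, weight = 2.
  m = 1011 → c = 111011, weight = 5.
  m = 0111 → c = 000011, weight = 2.
  m = 1111 → c = 010000, weight = 1.
Tally weights:
  weight 0: 1 codewords.
  weight 1: 3 codewords.
  weight 2: 4 codewords.
  weight 3: 4 codewords.
  weight 4: 3 codewords.
  weight 5: 1 codewords.
Minimum distance d = smallest w > 0 with A_w > 0 = 1.
Sanity: Σ A_w = 16 = 2^4 = 16 ✓.


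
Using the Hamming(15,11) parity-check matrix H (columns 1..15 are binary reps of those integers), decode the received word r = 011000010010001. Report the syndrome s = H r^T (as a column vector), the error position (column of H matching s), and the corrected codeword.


s = (1, 1, 0, 1)^T, error position = 13, corrected codeword c = 011000010010101

Compute s = H r^T mod 2 one row at a time:
  s_1 = 1 + 0 + 0 + 1 + 0 + 0 + 0 + 1 = 3 ≡ 1 (mod 2).
  s_2 = 0 + 0 + 0 + 0 + 0 + 0 + 0 + 1 = 1 ≡ 1 (mod 2).
  s_3 = 1 + 1 + 0 + 0 + 0 + 1 + 0 + 1 = 4 ≡ 0 (mod 2).
  s_4 = 0 + 1 + 0 + 0 + 0 + 1 + 0 + 1 = 3 ≡ 1 (mod 2).
s = (1, 1, 0, 1)^T — this equals column 13 of H (binary 1101), so error is at position 13.
Correct: flip bit 13 of r = 011000010010001 to get c = 011000010010101.


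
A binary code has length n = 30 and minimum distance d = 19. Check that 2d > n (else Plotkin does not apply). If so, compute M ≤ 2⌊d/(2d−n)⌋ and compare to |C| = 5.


Plotkin bound M ≤ 4; given |C| = 5 > bound (violated).

Check applicability: 2d = 38, n = 30.
2d − n = 8 > 0, so Plotkin applies.
Compute d/(2d−n) = 19/8 ≈ 2.3750.
⌊d/(2d−n)⌋ = 2.
Plotkin bound: M ≤ 2·2 = 4.
Given |C| = 5, check: VIOLATED.
This |C| is above the Plotkin bound, so no binary code with n = 30, d = 19 and 5 codewords exists.


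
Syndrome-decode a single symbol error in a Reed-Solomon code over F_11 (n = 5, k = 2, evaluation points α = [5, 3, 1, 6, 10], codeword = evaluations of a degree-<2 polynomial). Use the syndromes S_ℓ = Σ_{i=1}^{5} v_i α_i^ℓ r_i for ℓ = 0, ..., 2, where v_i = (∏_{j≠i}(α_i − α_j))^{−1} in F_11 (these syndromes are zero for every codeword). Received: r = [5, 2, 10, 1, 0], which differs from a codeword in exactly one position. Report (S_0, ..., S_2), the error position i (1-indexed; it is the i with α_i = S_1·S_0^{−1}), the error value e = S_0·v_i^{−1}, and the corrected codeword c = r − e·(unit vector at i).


S = (8, 3, 8), error at position 5, error magnitude e = 4, c = [5, 2, 10, 1, 7].

Step 1: column multipliers v_i = (∏_{j≠i}(α_i − α_j))^{−1} mod 11.
  i = 1 (α = 5): (5−3)(5−1)(5−6)(5−10) = 2·4·(−1)·(−5) = 40 ≡ 7, so v_1 = 7^{−1} = 8 (mod 11).
  i = 2 (α = 3): (3−5)(3−1)(3−6)(3−10) = (−2)·2·(−3)·(−7) = −84 ≡ 4, so v_2 = 4^{−1} = 3 (mod 11).
  i = 3 (α = 1): (1−5)(1−3)(1−6)(1−10) = (−4)·(−2)·(−5)·(−9) = 360 ≡ 8, so v_3 = 8^{−1} = 7 (mod 11).
  i = 4 (α = 6): (6−5)(6−3)(6−1)(6−10) = 1·3·5·(−4) = −60 ≡ 6, so v_4 = 6^{−1} = 2 (mod 11).
  i = 5 (α = 10): (10−5)(10−3)(10−1)(10−6) = 5·7·9·4 = 1260 ≡ 6, so v_5 = 6^{−1} = 2 (mod 11).
  v = [8, 3, 7, 2, 2].
Step 2: syndromes of r = [5, 2, 10, 1, 0] (all sums mod 11).
  S_0 = Σ v_i r_i = 8·5 + 3·2 + 7·10 + 2·1 + 2·0 = 118 ≡ 8.
  S_1 = Σ v_i α_i r_i = 8·5·5 + 3·3·2 + 7·1·10 + 2·6·1 + 2·10·0 = 300 ≡ 3.
  α_i^2 mod 11 = [3, 9, 1, 3, 1].
  S_2 = Σ v_i α_i^2 r_i = 8·3·5 + 3·9·2 + 7·1·10 + 2·3·1 + 2·1·0 = 250 ≡ 8.
  S = (8, 3, 8) ≠ 0, so r is not a codeword (an error is present).
Step 3: locate the error. For a single error e at position i, S_ℓ = v_i·e·α_i^ℓ, so α_err = S_1/S_0.
  S_0^{−1} = 8^{−1} = 7 (mod 11), so α_err = 3·7 = 21 ≡ 10 = α_5. Error position i = 5.
  Consistency check: S_2/S_1 = 8·4 = 32 ≡ 10 = α_err ✓ (single-error assumption holds).
Step 4: error magnitude e = S_0/v_5 = S_0·∏_{j≠5}(α_5 − α_j) = 8·6 = 48 ≡ 4 (mod 11).
Step 5: correct position 5: c_5 = r_5 − e = 0 − 4 ≡ 7 (mod 11). Hence c = [5, 2, 10, 1, 7].
  Check: interpolating c through the α_i gives m(x) = 3 + 7·x (degree < 2) with m(α_i) = c_i for every i, so c is indeed a codeword.


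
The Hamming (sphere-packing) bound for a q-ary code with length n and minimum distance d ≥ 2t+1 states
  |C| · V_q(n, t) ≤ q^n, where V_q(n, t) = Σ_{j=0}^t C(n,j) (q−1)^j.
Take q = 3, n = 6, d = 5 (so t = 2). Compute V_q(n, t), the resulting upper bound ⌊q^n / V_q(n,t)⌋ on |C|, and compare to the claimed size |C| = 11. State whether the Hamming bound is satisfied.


V_q(n, t) = 73, q^n = 729, Hamming bound = 9, |C| = 11 > bound (violated).

Step 1: Compute V_q(n, t) = Σ_{j=0}^2 C(n, j) (q−1)^j.
  j = 0: C(6,0)·(2)^0 = 1·1 = 1.
  j = 1: C(6,1)·(2)^1 = 6·2 = 12.
  j = 2: C(6,2)·(2)^2 = 15·4 = 60.
  V_q(n, t) = 1 + 12 + 60 = 73.
Step 2: q^n = 3^6 = 729.
Step 3: Hamming bound ⌊q^n / V_q(n,t)⌋ = ⌊729/73⌋ = 9.
Step 4: Compare |C| = 11 to 9: violated.
The claimed |C| lies above the Hamming bound, so no 3-ary code of length 6 with d ≥ 5 can have 11 codewords.


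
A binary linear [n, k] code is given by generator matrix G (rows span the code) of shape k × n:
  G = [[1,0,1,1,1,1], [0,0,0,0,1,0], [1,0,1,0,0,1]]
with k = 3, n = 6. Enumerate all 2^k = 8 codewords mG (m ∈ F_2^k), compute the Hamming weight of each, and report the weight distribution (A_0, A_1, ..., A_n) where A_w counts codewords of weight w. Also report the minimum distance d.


Weight distribution: A_0 = 1, A_1 = 2, A_2 = 1, A_3 = 1, A_4 = 2, A_5 = 1. Minimum distance d = 1.

Enumerate all 2^3 = 8 messages m ∈ F_2^3.
For each, compute codeword c = mG in F_2^6, then tally its weight.
  m = 000 → c = 000000, weight = 0.
  m = 100 → c = 101111, weight = 5.
  m = 010 → c = 000010, weight = 1.
  m = 110 → c = 101101, weight = 4.
  m = 001 → c = 101001, weight = 3.
  m = 101 → c = 000110, weight = 2.
  m = 011 → c = 101011, weight = 4.
  m = 111 → c = 000100, weight = 1.
Tally weights:
  weight 0: 1 codewords.
  weight 1: 2 codewords.
  weight 2: 1 codewords.
  weight 3: 1 codewords.
  weight 4: 2 codewords.
  weight 5: 1 codewords.
Minimum distance d = smallest w > 0 with A_w > 0 = 1.
Sanity: Σ A_w = 8 = 2^3 = 8 ✓.
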